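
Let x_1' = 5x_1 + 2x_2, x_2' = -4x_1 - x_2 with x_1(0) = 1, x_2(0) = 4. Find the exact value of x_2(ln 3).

A = [[5,2],[-4,-1]]; eigenvalues λ = 1, 3.
Eigenvectors: (-1,2) for λ=1, (-1,1) for λ=3.
From the initial condition, c_1 = 5, c_2 = -6.
x_2(ln 3) = (5)(3^1)(2) + (-6)(3^3)(1) = -132.

-132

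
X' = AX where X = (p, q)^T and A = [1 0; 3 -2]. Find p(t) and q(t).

p(t) = -C_1e^(t), q(t) = -C_1e^(t) + C_2e^(-2t)

Coefficient matrix A = [[1, 0], [3, -2]].
Characteristic polynomial det(A - λI) = λ^2 + λ - 2 = 0.
Eigenvalues λ = 1, -2.
For λ=1: (A-λI) row 2 is [3, -3], so an eigenvector is (-1, -1).
For λ=-2: (A-λI) row 1 is [3, 0], so an eigenvector is (0, 1).
General solution: C_1e^(t)(-1,-1) + C_2e^(-2t)(0,1).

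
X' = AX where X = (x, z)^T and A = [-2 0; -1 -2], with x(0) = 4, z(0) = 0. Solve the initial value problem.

x(t) = 4e^(-2t), z(t) = -4te^(-2t)

Coefficient matrix A = [[-2, 0], [-1, -2]].
Characteristic polynomial det(A - λI) = λ^2 + 4λ + 4 = 0.
Single eigenvalue λ = -2 with algebraic multiplicity 2.
Eigenvector v = (0,-1); generalized eigenvector w with (A-λI)w=v is (1,3).
General solution: e^(-2t)[c_1·v + c_2·(t·v + w)].
Applying x(0)=4, z(0)=0 gives c_1=12, c_2=4.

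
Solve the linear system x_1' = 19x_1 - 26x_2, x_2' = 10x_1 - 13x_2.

Coefficient matrix A = [[19, -26], [10, -13]].
Characteristic polynomial det(A - λI) = λ^2 - 6λ + 13 = 0.
Eigenvalues λ = 3 ± 2i (complex conjugate pair).
For λ=3+2i: an eigenvector is (-2,-1) - i(-3,-2) = (-2 + 3i, -1 + 2i).
A real fundamental pair from Re and Im of e^((3+2i)t)v: X_1 = e^(3t)(cos(2t)·(-2,-1) + sin(2t)·(-3,-2)), X_2 = e^(3t)(sin(2t)·(-2,-1) - cos(2t)·(-3,-2)).
General solution: c_1X_1 + c_2X_2.

x_1(t) = -3c_1e^(3t)sin(2t) - 2c_1e^(3t)cos(2t) - 2c_2e^(3t)sin(2t) + 3c_2e^(3t)cos(2t), x_2(t) = -2c_1e^(3t)sin(2t) - c_1e^(3t)cos(2t) - c_2e^(3t)sin(2t) + 2c_2e^(3t)cos(2t)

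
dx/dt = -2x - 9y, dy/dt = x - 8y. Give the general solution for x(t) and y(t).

Coefficient matrix A = [[-2, -9], [1, -8]].
Characteristic polynomial det(A - λI) = λ^2 + 10λ + 25 = 0.
Single eigenvalue λ = -5 with algebraic multiplicity 2.
Eigenvector v = (3,1); generalized eigenvector w with (A-λI)w=v is (-2,-1).
General solution: e^(-5t)[K_1·v + K_2·(t·v + w)].

x(t) = 3K_1e^(-5t) + 3K_2te^(-5t) - 2K_2e^(-5t), y(t) = K_1e^(-5t) + K_2te^(-5t) - K_2e^(-5t)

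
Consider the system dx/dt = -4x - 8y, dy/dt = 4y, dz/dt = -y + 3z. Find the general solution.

x(t) = c_2e^(-4t) + c_3e^(4t), y(t) = -c_3e^(4t), z(t) = c_1e^(3t) + c_3e^(4t)

Coefficient matrix A = [[-4, -8, 0], [0, 4, 0], [0, -1, 3]].
det(A - λI) = 0 gives eigenvalues λ = 3, -4, 4.
For λ=3: eigenvector (0,0,1).
For λ=-4: eigenvector (1,0,0).
For λ=4: eigenvector (1,-1,1).
General solution: c_1e^(3t)(0,0,1) + c_2e^(-4t)(1,0,0) + c_3e^(4t)(1,-1,1).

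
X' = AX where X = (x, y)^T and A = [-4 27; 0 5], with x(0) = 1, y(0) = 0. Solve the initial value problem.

Coefficient matrix A = [[-4, 27], [0, 5]].
Characteristic polynomial det(A - λI) = λ^2 - λ - 20 = 0.
Eigenvalues λ = 5, -4.
For λ=5: (A-λI) row 1 is [-9, 27], so an eigenvector is (-3, -1).
For λ=-4: (A-λI) row 1 is [0, 27], so an eigenvector is (-1, 0).
General solution: c_1e^(5t)(-3,-1) + c_2e^(-4t)(-1,0).
Applying x(0)=1, y(0)=0 gives c_1=0, c_2=-1.

x(t) = e^(-4t), y(t) = 0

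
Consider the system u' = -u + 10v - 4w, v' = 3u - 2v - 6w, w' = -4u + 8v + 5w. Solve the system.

Coefficient matrix A = [[-1, 10, -4], [3, -2, -6], [-4, 8, 5]].
det(A - λI) = 0 gives eigenvalues λ = 4, 1, -3.
For λ=4: eigenvector (2,1,0).
For λ=1: eigenvector (3,1,1).
For λ=-3: eigenvector (2,0,1).
General solution: C_1e^(4t)(2,1,0) + C_2e^(t)(3,1,1) + C_3e^(-3t)(2,0,1).

u(t) = 2C_1e^(4t) + 3C_2e^(t) + 2C_3e^(-3t), v(t) = C_1e^(4t) + C_2e^(t), w(t) = C_2e^(t) + C_3e^(-3t)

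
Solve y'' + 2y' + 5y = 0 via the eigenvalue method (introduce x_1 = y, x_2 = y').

Let x_1 = y, x_2 = y'. Then x_1' = x_2 and x_2' = -5x_1 - 2x_2.
A = [[0,1],[-5,-2]]; det(A-λI) = λ^2 + 2λ + 5.
Eigenvalues λ = -1 ± 2i.

y(t) = c_1e^(-t)cos(2t) + c_2e^(-t)sin(2t)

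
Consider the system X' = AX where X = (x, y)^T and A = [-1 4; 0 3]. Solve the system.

Coefficient matrix A = [[-1, 4], [0, 3]].
Characteristic polynomial det(A - λI) = λ^2 - 2λ - 3 = 0.
Eigenvalues λ = 3, -1.
For λ=3: (A-λI) row 1 is [-4, 4], so an eigenvector is (-1, -1).
For λ=-1: (A-λI) row 1 is [0, 4], so an eigenvector is (1, 0).
General solution: C_1e^(3t)(-1,-1) + C_2e^(-t)(1,0).

x(t) = -C_1e^(3t) + C_2e^(-t), y(t) = -C_1e^(3t)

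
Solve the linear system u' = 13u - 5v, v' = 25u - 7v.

Coefficient matrix A = [[13, -5], [25, -7]].
Characteristic polynomial det(A - λI) = λ^2 - 6λ + 34 = 0.
Eigenvalues λ = 3 ± 5i (complex conjugate pair).
For λ=3+5i: an eigenvector is (0,-1) - i(1,2) = (0 - i, -1 - 2i).
A real fundamental pair from Re and Im of e^((3+5i)t)v: X_1 = e^(3t)(cos(5t)·(0,-1) + sin(5t)·(1,2)), X_2 = e^(3t)(sin(5t)·(0,-1) - cos(5t)·(1,2)).
General solution: C_1X_1 + C_2X_2.

u(t) = C_1e^(3t)sin(5t) - C_2e^(3t)cos(5t), v(t) = 2C_1e^(3t)sin(5t) - C_1e^(3t)cos(5t) - C_2e^(3t)sin(5t) - 2C_2e^(3t)cos(5t)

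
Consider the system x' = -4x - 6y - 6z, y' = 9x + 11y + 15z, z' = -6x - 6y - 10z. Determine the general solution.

Coefficient matrix A = [[-4, -6, -6], [9, 11, 15], [-6, -6, -10]].
det(A - λI) = 0 gives eigenvalues λ = 2, -1, -4.
For λ=2: eigenvector (1,-1,0).
For λ=-1: eigenvector (2,1,-2).
For λ=-4: eigenvector (0,-1,1).
General solution: K_1e^(2t)(1,-1,0) + K_2e^(-t)(2,1,-2) + K_3e^(-4t)(0,-1,1).

x(t) = K_1e^(2t) + 2K_2e^(-t), y(t) = -K_1e^(2t) + K_2e^(-t) - K_3e^(-4t), z(t) = -2K_2e^(-t) + K_3e^(-4t)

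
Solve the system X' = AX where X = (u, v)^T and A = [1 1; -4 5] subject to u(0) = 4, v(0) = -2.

u(t) = -10te^(3t) + 4e^(3t), v(t) = -20te^(3t) - 2e^(3t)

Coefficient matrix A = [[1, 1], [-4, 5]].
Characteristic polynomial det(A - λI) = λ^2 - 6λ + 9 = 0.
Single eigenvalue λ = 3 with algebraic multiplicity 2.
Eigenvector v = (-1,-2); generalized eigenvector w with (A-λI)w=v is (2,3).
General solution: e^(3t)[K_1·v + K_2·(t·v + w)].
Applying u(0)=4, v(0)=-2 gives K_1=16, K_2=10.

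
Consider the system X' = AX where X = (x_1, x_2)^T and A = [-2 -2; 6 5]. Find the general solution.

x_1(t) = c_1e^(2t) + 2c_2e^(t), x_2(t) = -2c_1e^(2t) - 3c_2e^(t)

Coefficient matrix A = [[-2, -2], [6, 5]].
Characteristic polynomial det(A - λI) = λ^2 - 3λ + 2 = 0.
Eigenvalues λ = 2, 1.
For λ=2: (A-λI) row 1 is [-4, -2], so an eigenvector is (1, -2).
For λ=1: (A-λI) row 1 is [-3, -2], so an eigenvector is (2, -3).
General solution: c_1e^(2t)(1,-2) + c_2e^(t)(2,-3).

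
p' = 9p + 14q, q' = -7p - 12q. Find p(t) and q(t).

Coefficient matrix A = [[9, 14], [-7, -12]].
Characteristic polynomial det(A - λI) = λ^2 + 3λ - 10 = 0.
Eigenvalues λ = 2, -5.
For λ=2: (A-λI) row 1 is [7, 14], so an eigenvector is (-2, 1).
For λ=-5: (A-λI) row 1 is [14, 14], so an eigenvector is (1, -1).
General solution: K_1e^(2t)(-2,1) + K_2e^(-5t)(1,-1).

p(t) = -2K_1e^(2t) + K_2e^(-5t), q(t) = K_1e^(2t) - K_2e^(-5t)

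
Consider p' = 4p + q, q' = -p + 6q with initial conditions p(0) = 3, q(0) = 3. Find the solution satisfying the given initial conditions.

p(t) = 3e^(5t), q(t) = 3e^(5t)

Coefficient matrix A = [[4, 1], [-1, 6]].
Characteristic polynomial det(A - λI) = λ^2 - 10λ + 25 = 0.
Single eigenvalue λ = 5 with algebraic multiplicity 2.
Eigenvector v = (-1,-1); generalized eigenvector w with (A-λI)w=v is (2,1).
General solution: e^(5t)[K_1·v + K_2·(t·v + w)].
Applying p(0)=3, q(0)=3 gives K_1=-3, K_2=0.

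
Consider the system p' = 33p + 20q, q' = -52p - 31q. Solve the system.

Coefficient matrix A = [[33, 20], [-52, -31]].
Characteristic polynomial det(A - λI) = λ^2 - 2λ + 17 = 0.
Eigenvalues λ = 1 ± 4i (complex conjugate pair).
For λ=1+4i: an eigenvector is (-2,3) - i(-1,2) = (-2 + i, 3 - 2i).
A real fundamental pair from Re and Im of e^((1+4i)t)v: X_1 = e^(t)(cos(4t)·(-2,3) + sin(4t)·(-1,2)), X_2 = e^(t)(sin(4t)·(-2,3) - cos(4t)·(-1,2)).
General solution: c_1X_1 + c_2X_2.

p(t) = -c_1e^(t)sin(4t) - 2c_1e^(t)cos(4t) - 2c_2e^(t)sin(4t) + c_2e^(t)cos(4t), q(t) = 2c_1e^(t)sin(4t) + 3c_1e^(t)cos(4t) + 3c_2e^(t)sin(4t) - 2c_2e^(t)cos(4t)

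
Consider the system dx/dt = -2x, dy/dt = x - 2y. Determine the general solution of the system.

x(t) = -c_2e^(-2t), y(t) = -c_1e^(-2t) - c_2te^(-2t) + 2c_2e^(-2t)

Coefficient matrix A = [[-2, 0], [1, -2]].
Characteristic polynomial det(A - λI) = λ^2 + 4λ + 4 = 0.
Single eigenvalue λ = -2 with algebraic multiplicity 2.
Eigenvector v = (0,-1); generalized eigenvector w with (A-λI)w=v is (-1,2).
General solution: e^(-2t)[c_1·v + c_2·(t·v + w)].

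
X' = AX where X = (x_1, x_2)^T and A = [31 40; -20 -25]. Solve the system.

Coefficient matrix A = [[31, 40], [-20, -25]].
Characteristic polynomial det(A - λI) = λ^2 - 6λ + 25 = 0.
Eigenvalues λ = 3 ± 4i (complex conjugate pair).
For λ=3+4i: an eigenvector is (1,-1) - i(-3,2) = (1 + 3i, -1 - 2i).
A real fundamental pair from Re and Im of e^((3+4i)t)v: X_1 = e^(3t)(cos(4t)·(1,-1) + sin(4t)·(-3,2)), X_2 = e^(3t)(sin(4t)·(1,-1) - cos(4t)·(-3,2)).
General solution: c_1X_1 + c_2X_2.

x_1(t) = -3c_1e^(3t)sin(4t) + c_1e^(3t)cos(4t) + c_2e^(3t)sin(4t) + 3c_2e^(3t)cos(4t), x_2(t) = 2c_1e^(3t)sin(4t) - c_1e^(3t)cos(4t) - c_2e^(3t)sin(4t) - 2c_2e^(3t)cos(4t)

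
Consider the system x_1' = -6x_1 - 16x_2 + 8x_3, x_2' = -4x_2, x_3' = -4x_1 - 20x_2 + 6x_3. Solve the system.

x_1(t) = -c_1e^(2t) + 2c_2e^(-2t), x_2(t) = c_3e^(-4t), x_3(t) = -c_1e^(2t) + c_2e^(-2t) + 2c_3e^(-4t)

Coefficient matrix A = [[-6, -16, 8], [0, -4, 0], [-4, -20, 6]].
det(A - λI) = 0 gives eigenvalues λ = 2, -2, -4.
For λ=2: eigenvector (-1,0,-1).
For λ=-2: eigenvector (2,0,1).
For λ=-4: eigenvector (0,1,2).
General solution: c_1e^(2t)(-1,0,-1) + c_2e^(-2t)(2,0,1) + c_3e^(-4t)(0,1,2).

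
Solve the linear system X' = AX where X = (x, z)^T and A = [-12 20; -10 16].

Coefficient matrix A = [[-12, 20], [-10, 16]].
Characteristic polynomial det(A - λI) = λ^2 - 4λ + 8 = 0.
Eigenvalues λ = 2 ± 2i (complex conjugate pair).
For λ=2+2i: an eigenvector is (-1,-1) - i(-3,-2) = (-1 + 3i, -1 + 2i).
A real fundamental pair from Re and Im of e^((2+2i)t)v: X_1 = e^(2t)(cos(2t)·(-1,-1) + sin(2t)·(-3,-2)), X_2 = e^(2t)(sin(2t)·(-1,-1) - cos(2t)·(-3,-2)).
General solution: C_1X_1 + C_2X_2.

x(t) = -3C_1e^(2t)sin(2t) - C_1e^(2t)cos(2t) - C_2e^(2t)sin(2t) + 3C_2e^(2t)cos(2t), z(t) = -2C_1e^(2t)sin(2t) - C_1e^(2t)cos(2t) - C_2e^(2t)sin(2t) + 2C_2e^(2t)cos(2t)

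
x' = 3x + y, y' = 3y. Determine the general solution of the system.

x(t) = -C_1e^(3t) - C_2te^(3t) + 2C_2e^(3t), y(t) = -C_2e^(3t)

Coefficient matrix A = [[3, 1], [0, 3]].
Characteristic polynomial det(A - λI) = λ^2 - 6λ + 9 = 0.
Single eigenvalue λ = 3 with algebraic multiplicity 2.
Eigenvector v = (-1,0); generalized eigenvector w with (A-λI)w=v is (2,-1).
General solution: e^(3t)[C_1·v + C_2·(t·v + w)].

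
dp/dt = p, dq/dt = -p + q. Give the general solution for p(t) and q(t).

Coefficient matrix A = [[1, 0], [-1, 1]].
Characteristic polynomial det(A - λI) = λ^2 - 2λ + 1 = 0.
Single eigenvalue λ = 1 with algebraic multiplicity 2.
Eigenvector v = (0,1); generalized eigenvector w with (A-λI)w=v is (-1,-2).
General solution: e^(t)[K_1·v + K_2·(t·v + w)].

p(t) = -K_2e^(t), q(t) = K_1e^(t) + K_2te^(t) - 2K_2e^(t)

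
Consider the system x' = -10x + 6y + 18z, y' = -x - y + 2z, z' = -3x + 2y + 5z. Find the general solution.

Coefficient matrix A = [[-10, 6, 18], [-1, -1, 2], [-3, 2, 5]].
det(A - λI) = 0 gives eigenvalues λ = -3, -1, -2.
For λ=-3: eigenvector (6,1,2).
For λ=-1: eigenvector (2,0,1).
For λ=-2: eigenvector (3,1,1).
General solution: c_1e^(-3t)(6,1,2) + c_2e^(-t)(2,0,1) + c_3e^(-2t)(3,1,1).

x(t) = 6c_1e^(-3t) + 2c_2e^(-t) + 3c_3e^(-2t), y(t) = c_1e^(-3t) + c_3e^(-2t), z(t) = 2c_1e^(-3t) + c_2e^(-t) + c_3e^(-2t)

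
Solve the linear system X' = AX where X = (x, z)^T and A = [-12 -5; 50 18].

x(t) = -K_1e^(3t)cos(5t) - K_2e^(3t)sin(5t), z(t) = -K_1e^(3t)sin(5t) + 3K_1e^(3t)cos(5t) + 3K_2e^(3t)sin(5t) + K_2e^(3t)cos(5t)

Coefficient matrix A = [[-12, -5], [50, 18]].
Characteristic polynomial det(A - λI) = λ^2 - 6λ + 34 = 0.
Eigenvalues λ = 3 ± 5i (complex conjugate pair).
For λ=3+5i: an eigenvector is (-1,3) - i(0,-1) = (-1, 3 + i).
A real fundamental pair from Re and Im of e^((3+5i)t)v: X_1 = e^(3t)(cos(5t)·(-1,3) + sin(5t)·(0,-1)), X_2 = e^(3t)(sin(5t)·(-1,3) - cos(5t)·(0,-1)).
General solution: K_1X_1 + K_2X_2.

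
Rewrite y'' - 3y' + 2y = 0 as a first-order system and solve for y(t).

Let x_1 = y, x_2 = y'. Then x_1' = x_2 and x_2' = -2x_1 + 3x_2.
A = [[0,1],[-2,3]]; det(A-λI) = λ^2 - 3λ + 2.
Eigenvalues λ = 1, 2 with eigenvectors (1,1), (1,2).

y(t) = K_1e^(t) + K_2e^(2t)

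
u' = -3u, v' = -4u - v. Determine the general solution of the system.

u(t) = -K_2e^(-3t), v(t) = -K_1e^(-t) - 2K_2e^(-3t)

Coefficient matrix A = [[-3, 0], [-4, -1]].
Characteristic polynomial det(A - λI) = λ^2 + 4λ + 3 = 0.
Eigenvalues λ = -1, -3.
For λ=-1: (A-λI) row 1 is [-2, 0], so an eigenvector is (0, -1).
For λ=-3: (A-λI) row 2 is [-4, 2], so an eigenvector is (-1, -2).
General solution: K_1e^(-t)(0,-1) + K_2e^(-3t)(-1,-2).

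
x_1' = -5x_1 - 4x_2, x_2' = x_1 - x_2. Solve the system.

Coefficient matrix A = [[-5, -4], [1, -1]].
Characteristic polynomial det(A - λI) = λ^2 + 6λ + 9 = 0.
Single eigenvalue λ = -3 with algebraic multiplicity 2.
Eigenvector v = (2,-1); generalized eigenvector w with (A-λI)w=v is (-1,0).
General solution: e^(-3t)[K_1·v + K_2·(t·v + w)].

x_1(t) = 2K_1e^(-3t) + 2K_2te^(-3t) - K_2e^(-3t), x_2(t) = -K_1e^(-3t) - K_2te^(-3t)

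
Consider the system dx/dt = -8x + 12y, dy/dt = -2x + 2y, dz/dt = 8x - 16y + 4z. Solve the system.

Coefficient matrix A = [[-8, 12, 0], [-2, 2, 0], [8, -16, 4]].
det(A - λI) = 0 gives eigenvalues λ = -4, -2, 4.
For λ=-4: eigenvector (3,1,-1).
For λ=-2: eigenvector (2,1,0).
For λ=4: eigenvector (0,0,1).
General solution: C_1e^(-4t)(3,1,-1) + C_2e^(-2t)(2,1,0) + C_3e^(4t)(0,0,1).

x(t) = 3C_1e^(-4t) + 2C_2e^(-2t), y(t) = C_1e^(-4t) + C_2e^(-2t), z(t) = -C_1e^(-4t) + C_3e^(4t)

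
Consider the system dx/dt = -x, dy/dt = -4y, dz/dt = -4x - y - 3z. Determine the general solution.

Coefficient matrix A = [[-1, 0, 0], [0, -4, 0], [-4, -1, -3]].
det(A - λI) = 0 gives eigenvalues λ = -1, -3, -4.
For λ=-1: eigenvector (1,0,-2).
For λ=-3: eigenvector (0,0,1).
For λ=-4: eigenvector (0,1,1).
General solution: K_1e^(-t)(1,0,-2) + K_2e^(-3t)(0,0,1) + K_3e^(-4t)(0,1,1).

x(t) = K_1e^(-t), y(t) = K_3e^(-4t), z(t) = -2K_1e^(-t) + K_2e^(-3t) + K_3e^(-4t)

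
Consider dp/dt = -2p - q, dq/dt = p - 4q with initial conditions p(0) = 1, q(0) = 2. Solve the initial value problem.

p(t) = -te^(-3t) + e^(-3t), q(t) = -te^(-3t) + 2e^(-3t)

Coefficient matrix A = [[-2, -1], [1, -4]].
Characteristic polynomial det(A - λI) = λ^2 + 6λ + 9 = 0.
Single eigenvalue λ = -3 with algebraic multiplicity 2.
Eigenvector v = (-1,-1); generalized eigenvector w with (A-λI)w=v is (-2,-1).
General solution: e^(-3t)[c_1·v + c_2·(t·v + w)].
Applying p(0)=1, q(0)=2 gives c_1=-3, c_2=1.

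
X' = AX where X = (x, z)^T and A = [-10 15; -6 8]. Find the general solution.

Coefficient matrix A = [[-10, 15], [-6, 8]].
Characteristic polynomial det(A - λI) = λ^2 + 2λ + 10 = 0.
Eigenvalues λ = -1 ± 3i (complex conjugate pair).
For λ=-1+3i: an eigenvector is (-2,-1) - i(1,1) = (-2 - i, -1 - i).
A real fundamental pair from Re and Im of e^((-1+3i)t)v: X_1 = e^(-t)(cos(3t)·(-2,-1) + sin(3t)·(1,1)), X_2 = e^(-t)(sin(3t)·(-2,-1) - cos(3t)·(1,1)).
General solution: c_1X_1 + c_2X_2.

x(t) = c_1e^(-t)sin(3t) - 2c_1e^(-t)cos(3t) - 2c_2e^(-t)sin(3t) - c_2e^(-t)cos(3t), z(t) = c_1e^(-t)sin(3t) - c_1e^(-t)cos(3t) - c_2e^(-t)sin(3t) - c_2e^(-t)cos(3t)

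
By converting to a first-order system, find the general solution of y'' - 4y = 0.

Let x_1 = y, x_2 = y'. Then x_1' = x_2 and x_2' = 4x_1.
A = [[0,1],[4,0]]; det(A-λI) = λ^2 - 4.
Eigenvalues λ = 2, -2 with eigenvectors (1,2), (1,-2).

y(t) = c_1e^(2t) + c_2e^(-2t)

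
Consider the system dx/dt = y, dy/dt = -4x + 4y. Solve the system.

Coefficient matrix A = [[0, 1], [-4, 4]].
Characteristic polynomial det(A - λI) = λ^2 - 4λ + 4 = 0.
Single eigenvalue λ = 2 with algebraic multiplicity 2.
Eigenvector v = (1,2); generalized eigenvector w with (A-λI)w=v is (1,3).
General solution: e^(2t)[c_1·v + c_2·(t·v + w)].

x(t) = c_1e^(2t) + c_2te^(2t) + c_2e^(2t), y(t) = 2c_1e^(2t) + 2c_2te^(2t) + 3c_2e^(2t)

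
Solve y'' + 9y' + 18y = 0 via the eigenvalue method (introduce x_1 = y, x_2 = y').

y(t) = C_1e^(-3t) + C_2e^(-6t)

Let x_1 = y, x_2 = y'. Then x_1' = x_2 and x_2' = -18x_1 - 9x_2.
A = [[0,1],[-18,-9]]; det(A-λI) = λ^2 + 9λ + 18.
Eigenvalues λ = -3, -6 with eigenvectors (1,-3), (1,-6).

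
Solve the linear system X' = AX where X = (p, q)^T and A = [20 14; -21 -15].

Coefficient matrix A = [[20, 14], [-21, -15]].
Characteristic polynomial det(A - λI) = λ^2 - 5λ - 6 = 0.
Eigenvalues λ = 6, -1.
For λ=6: (A-λI) row 1 is [14, 14], so an eigenvector is (-1, 1).
For λ=-1: (A-λI) row 1 is [21, 14], so an eigenvector is (2, -3).
General solution: c_1e^(6t)(-1,1) + c_2e^(-t)(2,-3).

p(t) = -c_1e^(6t) + 2c_2e^(-t), q(t) = c_1e^(6t) - 3c_2e^(-t)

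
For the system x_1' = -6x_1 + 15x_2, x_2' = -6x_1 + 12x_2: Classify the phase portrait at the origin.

A = [[-6,15],[-6,12]]; det(A-λI) = λ^2 - 6λ + 18.
λ = 3 ± 3i: positive real part.

unstable spiral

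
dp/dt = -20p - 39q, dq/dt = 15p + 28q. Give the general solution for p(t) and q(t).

p(t) = -2C_1e^(4t)sin(3t) - 3C_1e^(4t)cos(3t) - 3C_2e^(4t)sin(3t) + 2C_2e^(4t)cos(3t), q(t) = C_1e^(4t)sin(3t) + 2C_1e^(4t)cos(3t) + 2C_2e^(4t)sin(3t) - C_2e^(4t)cos(3t)

Coefficient matrix A = [[-20, -39], [15, 28]].
Characteristic polynomial det(A - λI) = λ^2 - 8λ + 25 = 0.
Eigenvalues λ = 4 ± 3i (complex conjugate pair).
For λ=4+3i: an eigenvector is (-3,2) - i(-2,1) = (-3 + 2i, 2 - i).
A real fundamental pair from Re and Im of e^((4+3i)t)v: X_1 = e^(4t)(cos(3t)·(-3,2) + sin(3t)·(-2,1)), X_2 = e^(4t)(sin(3t)·(-3,2) - cos(3t)·(-2,1)).
General solution: C_1X_1 + C_2X_2.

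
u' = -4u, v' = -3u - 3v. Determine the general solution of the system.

Coefficient matrix A = [[-4, 0], [-3, -3]].
Characteristic polynomial det(A - λI) = λ^2 + 7λ + 12 = 0.
Eigenvalues λ = -3, -4.
For λ=-3: (A-λI) row 1 is [-1, 0], so an eigenvector is (0, -1).
For λ=-4: (A-λI) row 2 is [-3, 1], so an eigenvector is (1, 3).
General solution: K_1e^(-3t)(0,-1) + K_2e^(-4t)(1,3).

u(t) = K_2e^(-4t), v(t) = -K_1e^(-3t) + 3K_2e^(-4t)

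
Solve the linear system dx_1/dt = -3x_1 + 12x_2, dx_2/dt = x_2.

x_1(t) = C_1e^(-3t) - 3C_2e^(t), x_2(t) = -C_2e^(t)

Coefficient matrix A = [[-3, 12], [0, 1]].
Characteristic polynomial det(A - λI) = λ^2 + 2λ - 3 = 0.
Eigenvalues λ = -3, 1.
For λ=-3: (A-λI) row 1 is [0, 12], so an eigenvector is (1, 0).
For λ=1: (A-λI) row 1 is [-4, 12], so an eigenvector is (-3, -1).
General solution: C_1e^(-3t)(1,0) + C_2e^(t)(-3,-1).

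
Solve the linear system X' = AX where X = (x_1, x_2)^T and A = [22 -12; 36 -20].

x_1(t) = -2K_1e^(4t) - K_2e^(-2t), x_2(t) = -3K_1e^(4t) - 2K_2e^(-2t)

Coefficient matrix A = [[22, -12], [36, -20]].
Characteristic polynomial det(A - λI) = λ^2 - 2λ - 8 = 0.
Eigenvalues λ = 4, -2.
For λ=4: (A-λI) row 1 is [18, -12], so an eigenvector is (-2, -3).
For λ=-2: (A-λI) row 1 is [24, -12], so an eigenvector is (-1, -2).
General solution: K_1e^(4t)(-2,-3) + K_2e^(-2t)(-1,-2).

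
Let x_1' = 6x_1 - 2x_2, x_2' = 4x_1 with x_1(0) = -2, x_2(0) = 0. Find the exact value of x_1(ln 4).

A = [[6,-2],[4,0]]; eigenvalues λ = 2, 4.
Eigenvectors: (1,2) for λ=2, (1,1) for λ=4.
From the initial condition, c_1 = 2, c_2 = -4.
x_1(ln 4) = (2)(4^2)(1) + (-4)(4^4)(1) = -992.

-992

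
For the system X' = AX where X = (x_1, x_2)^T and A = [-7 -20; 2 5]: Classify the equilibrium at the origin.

A = [[-7,-20],[2,5]]; det(A-λI) = λ^2 + 2λ + 5.
λ = -1 ± 2i: negative real part.

stable spiral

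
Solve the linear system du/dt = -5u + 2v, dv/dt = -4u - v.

Coefficient matrix A = [[-5, 2], [-4, -1]].
Characteristic polynomial det(A - λI) = λ^2 + 6λ + 13 = 0.
Eigenvalues λ = -3 ± 2i (complex conjugate pair).
For λ=-3+2i: an eigenvector is (-1,-1) - i(0,1) = (-1, -1 - i).
A real fundamental pair from Re and Im of e^((-3+2i)t)v: X_1 = e^(-3t)(cos(2t)·(-1,-1) + sin(2t)·(0,1)), X_2 = e^(-3t)(sin(2t)·(-1,-1) - cos(2t)·(0,1)).
General solution: K_1X_1 + K_2X_2.

u(t) = -K_1e^(-3t)cos(2t) - K_2e^(-3t)sin(2t), v(t) = K_1e^(-3t)sin(2t) - K_1e^(-3t)cos(2t) - K_2e^(-3t)sin(2t) - K_2e^(-3t)cos(2t)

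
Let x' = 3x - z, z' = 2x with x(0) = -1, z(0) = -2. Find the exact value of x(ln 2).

A = [[3,-1],[2,0]]; eigenvalues λ = 1, 2.
Eigenvectors: (1,2) for λ=1, (-1,-1) for λ=2.
From the initial condition, c_1 = -1, c_2 = 0.
x(ln 2) = (-1)(2^1)(1) + (0)(2^2)(-1) = -2.

-2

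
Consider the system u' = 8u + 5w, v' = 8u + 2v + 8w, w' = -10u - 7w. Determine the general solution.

u(t) = C_1e^(3t) - C_2e^(-2t), v(t) = -2C_2e^(-2t) + C_3e^(2t), w(t) = -C_1e^(3t) + 2C_2e^(-2t)

Coefficient matrix A = [[8, 0, 5], [8, 2, 8], [-10, 0, -7]].
det(A - λI) = 0 gives eigenvalues λ = 3, -2, 2.
For λ=3: eigenvector (1,0,-1).
For λ=-2: eigenvector (-1,-2,2).
For λ=2: eigenvector (0,1,0).
General solution: C_1e^(3t)(1,0,-1) + C_2e^(-2t)(-1,-2,2) + C_3e^(2t)(0,1,0).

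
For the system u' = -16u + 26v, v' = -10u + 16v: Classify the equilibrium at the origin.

center

A = [[-16,26],[-10,16]]; det(A-λI) = λ^2 + 4.
λ = 0 ± 2i: zero real part.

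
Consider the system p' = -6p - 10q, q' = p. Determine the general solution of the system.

p(t) = c_1e^(-3t)sin(t) + 3c_1e^(-3t)cos(t) + 3c_2e^(-3t)sin(t) - c_2e^(-3t)cos(t), q(t) = -c_1e^(-3t)cos(t) - c_2e^(-3t)sin(t)

Coefficient matrix A = [[-6, -10], [1, 0]].
Characteristic polynomial det(A - λI) = λ^2 + 6λ + 10 = 0.
Eigenvalues λ = -3 ± i (complex conjugate pair).
For λ=-3+i: an eigenvector is (3,-1) - i(1,0) = (3 - i, -1).
A real fundamental pair from Re and Im of e^((-3+i)t)v: X_1 = e^(-3t)(cos(t)·(3,-1) + sin(t)·(1,0)), X_2 = e^(-3t)(sin(t)·(3,-1) - cos(t)·(1,0)).
General solution: c_1X_1 + c_2X_2.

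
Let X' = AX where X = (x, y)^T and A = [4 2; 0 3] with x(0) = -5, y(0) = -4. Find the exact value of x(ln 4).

-2816

A = [[4,2],[0,3]]; eigenvalues λ = 3, 4.
Eigenvectors: (-2,1) for λ=3, (1,0) for λ=4.
From the initial condition, c_1 = -4, c_2 = -13.
x(ln 4) = (-4)(4^3)(-2) + (-13)(4^4)(1) = -2816.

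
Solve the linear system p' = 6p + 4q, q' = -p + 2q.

Coefficient matrix A = [[6, 4], [-1, 2]].
Characteristic polynomial det(A - λI) = λ^2 - 8λ + 16 = 0.
Single eigenvalue λ = 4 with algebraic multiplicity 2.
Eigenvector v = (-2,1); generalized eigenvector w with (A-λI)w=v is (1,-1).
General solution: e^(4t)[K_1·v + K_2·(t·v + w)].

p(t) = -2K_1e^(4t) - 2K_2te^(4t) + K_2e^(4t), q(t) = K_1e^(4t) + K_2te^(4t) - K_2e^(4t)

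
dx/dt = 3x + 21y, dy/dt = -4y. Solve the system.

x(t) = -K_1e^(3t) + 3K_2e^(-4t), y(t) = -K_2e^(-4t)

Coefficient matrix A = [[3, 21], [0, -4]].
Characteristic polynomial det(A - λI) = λ^2 + λ - 12 = 0.
Eigenvalues λ = 3, -4.
For λ=3: (A-λI) row 1 is [0, 21], so an eigenvector is (-1, 0).
For λ=-4: (A-λI) row 1 is [7, 21], so an eigenvector is (3, -1).
General solution: K_1e^(3t)(-1,0) + K_2e^(-4t)(3,-1).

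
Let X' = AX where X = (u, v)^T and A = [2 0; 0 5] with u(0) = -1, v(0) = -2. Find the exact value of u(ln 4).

-16

A = [[2,0],[0,5]]; eigenvalues λ = 5, 2.
Eigenvectors: (0,1) for λ=5, (-1,0) for λ=2.
From the initial condition, c_1 = -2, c_2 = 1.
u(ln 4) = (-2)(4^5)(0) + (1)(4^2)(-1) = -16.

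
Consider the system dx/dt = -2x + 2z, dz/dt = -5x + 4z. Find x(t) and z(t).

x(t) = -K_1e^(t)sin(t) - K_1e^(t)cos(t) - K_2e^(t)sin(t) + K_2e^(t)cos(t), z(t) = -K_1e^(t)sin(t) - 2K_1e^(t)cos(t) - 2K_2e^(t)sin(t) + K_2e^(t)cos(t)

Coefficient matrix A = [[-2, 2], [-5, 4]].
Characteristic polynomial det(A - λI) = λ^2 - 2λ + 2 = 0.
Eigenvalues λ = 1 ± i (complex conjugate pair).
For λ=1+i: an eigenvector is (-1,-2) - i(-1,-1) = (-1 + i, -2 + i).
A real fundamental pair from Re and Im of e^((1+i)t)v: X_1 = e^(t)(cos(t)·(-1,-2) + sin(t)·(-1,-1)), X_2 = e^(t)(sin(t)·(-1,-2) - cos(t)·(-1,-1)).
General solution: K_1X_1 + K_2X_2.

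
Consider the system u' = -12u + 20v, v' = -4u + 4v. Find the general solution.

Coefficient matrix A = [[-12, 20], [-4, 4]].
Characteristic polynomial det(A - λI) = λ^2 + 8λ + 32 = 0.
Eigenvalues λ = -4 ± 4i (complex conjugate pair).
For λ=-4+4i: an eigenvector is (2,1) - i(1,0) = (2 - i, 1).
A real fundamental pair from Re and Im of e^((-4+4i)t)v: X_1 = e^(-4t)(cos(4t)·(2,1) + sin(4t)·(1,0)), X_2 = e^(-4t)(sin(4t)·(2,1) - cos(4t)·(1,0)).
General solution: c_1X_1 + c_2X_2.

u(t) = c_1e^(-4t)sin(4t) + 2c_1e^(-4t)cos(4t) + 2c_2e^(-4t)sin(4t) - c_2e^(-4t)cos(4t), v(t) = c_1e^(-4t)cos(4t) + c_2e^(-4t)sin(4t)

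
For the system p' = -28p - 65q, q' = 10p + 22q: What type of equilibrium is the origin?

stable spiral

A = [[-28,-65],[10,22]]; det(A-λI) = λ^2 + 6λ + 34.
λ = -3 ± 5i: negative real part.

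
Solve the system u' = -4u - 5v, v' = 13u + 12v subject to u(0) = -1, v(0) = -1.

Coefficient matrix A = [[-4, -5], [13, 12]].
Characteristic polynomial det(A - λI) = λ^2 - 8λ + 17 = 0.
Eigenvalues λ = 4 ± i (complex conjugate pair).
For λ=4+i: an eigenvector is (1,-2) - i(2,-3) = (1 - 2i, -2 + 3i).
A real fundamental pair from Re and Im of e^((4+i)t)v: X_1 = e^(4t)(cos(t)·(1,-2) + sin(t)·(2,-3)), X_2 = e^(4t)(sin(t)·(1,-2) - cos(t)·(2,-3)).
General solution: c_1X_1 + c_2X_2.
Applying u(0)=-1, v(0)=-1 gives c_1=5, c_2=3.

u(t) = 13e^(4t)sin(t) - e^(4t)cos(t), v(t) = -21e^(4t)sin(t) - e^(4t)cos(t)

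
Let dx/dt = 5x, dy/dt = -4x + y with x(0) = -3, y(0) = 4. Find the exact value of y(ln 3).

732

A = [[5,0],[-4,1]]; eigenvalues λ = 5, 1.
Eigenvectors: (-1,1) for λ=5, (0,-1) for λ=1.
From the initial condition, c_1 = 3, c_2 = -1.
y(ln 3) = (3)(3^5)(1) + (-1)(3^1)(-1) = 732.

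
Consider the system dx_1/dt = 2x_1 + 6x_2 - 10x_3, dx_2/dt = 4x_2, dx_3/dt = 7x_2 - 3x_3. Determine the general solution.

Coefficient matrix A = [[2, 6, -10], [0, 4, 0], [0, 7, -3]].
det(A - λI) = 0 gives eigenvalues λ = 4, 2, -3.
For λ=4: eigenvector (-2,1,1).
For λ=2: eigenvector (1,0,0).
For λ=-3: eigenvector (2,0,1).
General solution: K_1e^(4t)(-2,1,1) + K_2e^(2t)(1,0,0) + K_3e^(-3t)(2,0,1).

x_1(t) = -2K_1e^(4t) + K_2e^(2t) + 2K_3e^(-3t), x_2(t) = K_1e^(4t), x_3(t) = K_1e^(4t) + K_3e^(-3t)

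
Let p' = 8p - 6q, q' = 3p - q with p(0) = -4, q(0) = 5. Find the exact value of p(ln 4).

A = [[8,-6],[3,-1]]; eigenvalues λ = 2, 5.
Eigenvectors: (1,1) for λ=2, (-2,-1) for λ=5.
From the initial condition, c_1 = 14, c_2 = 9.
p(ln 4) = (14)(4^2)(1) + (9)(4^5)(-2) = -18208.

-18208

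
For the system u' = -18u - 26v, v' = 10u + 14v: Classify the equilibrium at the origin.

stable spiral

A = [[-18,-26],[10,14]]; det(A-λI) = λ^2 + 4λ + 8.
λ = -2 ± 2i: negative real part.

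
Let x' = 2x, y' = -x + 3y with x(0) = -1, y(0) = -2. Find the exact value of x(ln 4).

A = [[2,0],[-1,3]]; eigenvalues λ = 3, 2.
Eigenvectors: (0,-1) for λ=3, (1,1) for λ=2.
From the initial condition, c_1 = 1, c_2 = -1.
x(ln 4) = (1)(4^3)(0) + (-1)(4^2)(1) = -16.

-16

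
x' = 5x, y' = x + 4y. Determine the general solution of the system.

x(t) = -K_1e^(5t), y(t) = -K_1e^(5t) + K_2e^(4t)

Coefficient matrix A = [[5, 0], [1, 4]].
Characteristic polynomial det(A - λI) = λ^2 - 9λ + 20 = 0.
Eigenvalues λ = 5, 4.
For λ=5: (A-λI) row 2 is [1, -1], so an eigenvector is (-1, -1).
For λ=4: (A-λI) row 1 is [1, 0], so an eigenvector is (0, 1).
General solution: K_1e^(5t)(-1,-1) + K_2e^(4t)(0,1).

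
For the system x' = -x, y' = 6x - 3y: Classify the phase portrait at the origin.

stable node

A = [[-1,0],[6,-3]]; det(A-λI) = λ^2 + 4λ + 3.
λ = -1, -3: both negative.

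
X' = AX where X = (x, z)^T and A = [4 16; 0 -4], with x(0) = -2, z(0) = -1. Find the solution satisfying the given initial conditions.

Coefficient matrix A = [[4, 16], [0, -4]].
Characteristic polynomial det(A - λI) = λ^2 - 16 = 0.
Eigenvalues λ = -4, 4.
For λ=-4: (A-λI) row 1 is [8, 16], so an eigenvector is (-2, 1).
For λ=4: (A-λI) row 1 is [0, 16], so an eigenvector is (1, 0).
General solution: c_1e^(-4t)(-2,1) + c_2e^(4t)(1,0).
Applying x(0)=-2, z(0)=-1 gives c_1=-1, c_2=-4.

x(t) = -4e^(4t) + 2e^(-4t), z(t) = -e^(-4t)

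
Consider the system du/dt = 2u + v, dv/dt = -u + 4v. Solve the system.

u(t) = -c_1e^(3t) - c_2te^(3t) + c_2e^(3t), v(t) = -c_1e^(3t) - c_2te^(3t)

Coefficient matrix A = [[2, 1], [-1, 4]].
Characteristic polynomial det(A - λI) = λ^2 - 6λ + 9 = 0.
Single eigenvalue λ = 3 with algebraic multiplicity 2.
Eigenvector v = (-1,-1); generalized eigenvector w with (A-λI)w=v is (1,0).
General solution: e^(3t)[c_1·v + c_2·(t·v + w)].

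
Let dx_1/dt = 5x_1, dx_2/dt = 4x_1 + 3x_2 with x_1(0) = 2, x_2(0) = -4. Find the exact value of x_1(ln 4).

A = [[5,0],[4,3]]; eigenvalues λ = 5, 3.
Eigenvectors: (-1,-2) for λ=5, (0,-1) for λ=3.
From the initial condition, c_1 = -2, c_2 = 8.
x_1(ln 4) = (-2)(4^5)(-1) + (8)(4^3)(0) = 2048.

2048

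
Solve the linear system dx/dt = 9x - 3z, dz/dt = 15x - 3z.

Coefficient matrix A = [[9, -3], [15, -3]].
Characteristic polynomial det(A - λI) = λ^2 - 6λ + 18 = 0.
Eigenvalues λ = 3 ± 3i (complex conjugate pair).
For λ=3+3i: an eigenvector is (0,1) - i(-1,-2) = (0 + i, 1 + 2i).
A real fundamental pair from Re and Im of e^((3+3i)t)v: X_1 = e^(3t)(cos(3t)·(0,1) + sin(3t)·(-1,-2)), X_2 = e^(3t)(sin(3t)·(0,1) - cos(3t)·(-1,-2)).
General solution: c_1X_1 + c_2X_2.

x(t) = -c_1e^(3t)sin(3t) + c_2e^(3t)cos(3t), z(t) = -2c_1e^(3t)sin(3t) + c_1e^(3t)cos(3t) + c_2e^(3t)sin(3t) + 2c_2e^(3t)cos(3t)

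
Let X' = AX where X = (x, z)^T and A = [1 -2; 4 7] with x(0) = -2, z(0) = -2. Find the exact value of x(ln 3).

A = [[1,-2],[4,7]]; eigenvalues λ = 5, 3.
Eigenvectors: (1,-2) for λ=5, (1,-1) for λ=3.
From the initial condition, c_1 = 4, c_2 = -6.
x(ln 3) = (4)(3^5)(1) + (-6)(3^3)(1) = 810.

810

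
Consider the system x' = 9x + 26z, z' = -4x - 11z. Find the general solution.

Coefficient matrix A = [[9, 26], [-4, -11]].
Characteristic polynomial det(A - λI) = λ^2 + 2λ + 5 = 0.
Eigenvalues λ = -1 ± 2i (complex conjugate pair).
For λ=-1+2i: an eigenvector is (2,-1) - i(-3,1) = (2 + 3i, -1 - i).
A real fundamental pair from Re and Im of e^((-1+2i)t)v: X_1 = e^(-t)(cos(2t)·(2,-1) + sin(2t)·(-3,1)), X_2 = e^(-t)(sin(2t)·(2,-1) - cos(2t)·(-3,1)).
General solution: K_1X_1 + K_2X_2.

x(t) = -3K_1e^(-t)sin(2t) + 2K_1e^(-t)cos(2t) + 2K_2e^(-t)sin(2t) + 3K_2e^(-t)cos(2t), z(t) = K_1e^(-t)sin(2t) - K_1e^(-t)cos(2t) - K_2e^(-t)sin(2t) - K_2e^(-t)cos(2t)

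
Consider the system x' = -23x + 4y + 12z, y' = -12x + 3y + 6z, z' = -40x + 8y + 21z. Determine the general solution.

x(t) = c_1e^(t) + 2c_2e^(3t) - 2c_3e^(-3t), y(t) = c_2e^(3t) - c_3e^(-3t), z(t) = 2c_1e^(t) + 4c_2e^(3t) - 3c_3e^(-3t)

Coefficient matrix A = [[-23, 4, 12], [-12, 3, 6], [-40, 8, 21]].
det(A - λI) = 0 gives eigenvalues λ = 1, 3, -3.
For λ=1: eigenvector (1,0,2).
For λ=3: eigenvector (2,1,4).
For λ=-3: eigenvector (-2,-1,-3).
General solution: c_1e^(t)(1,0,2) + c_2e^(3t)(2,1,4) + c_3e^(-3t)(-2,-1,-3).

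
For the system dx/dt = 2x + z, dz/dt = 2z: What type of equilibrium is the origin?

A = [[2,1],[0,2]]; det(A-λI) = λ^2 - 4λ + 4.
repeated λ = 2 with a single eigenvector.

unstable improper node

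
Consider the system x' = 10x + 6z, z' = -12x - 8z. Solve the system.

x(t) = K_1e^(-2t) - K_2e^(4t), z(t) = -2K_1e^(-2t) + K_2e^(4t)

Coefficient matrix A = [[10, 6], [-12, -8]].
Characteristic polynomial det(A - λI) = λ^2 - 2λ - 8 = 0.
Eigenvalues λ = -2, 4.
For λ=-2: (A-λI) row 1 is [12, 6], so an eigenvector is (1, -2).
For λ=4: (A-λI) row 1 is [6, 6], so an eigenvector is (-1, 1).
General solution: K_1e^(-2t)(1,-2) + K_2e^(4t)(-1,1).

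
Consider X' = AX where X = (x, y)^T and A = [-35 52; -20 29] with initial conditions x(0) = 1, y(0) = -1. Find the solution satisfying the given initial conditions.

x(t) = -21e^(-3t)sin(4t) + e^(-3t)cos(4t), y(t) = -13e^(-3t)sin(4t) - e^(-3t)cos(4t)

Coefficient matrix A = [[-35, 52], [-20, 29]].
Characteristic polynomial det(A - λI) = λ^2 + 6λ + 25 = 0.
Eigenvalues λ = -3 ± 4i (complex conjugate pair).
For λ=-3+4i: an eigenvector is (-2,-1) - i(3,2) = (-2 - 3i, -1 - 2i).
A real fundamental pair from Re and Im of e^((-3+4i)t)v: X_1 = e^(-3t)(cos(4t)·(-2,-1) + sin(4t)·(3,2)), X_2 = e^(-3t)(sin(4t)·(-2,-1) - cos(4t)·(3,2)).
General solution: K_1X_1 + K_2X_2.
Applying x(0)=1, y(0)=-1 gives K_1=-5, K_2=3.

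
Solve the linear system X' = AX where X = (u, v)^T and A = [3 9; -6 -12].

Coefficient matrix A = [[3, 9], [-6, -12]].
Characteristic polynomial det(A - λI) = λ^2 + 9λ + 18 = 0.
Eigenvalues λ = -3, -6.
For λ=-3: (A-λI) row 1 is [6, 9], so an eigenvector is (3, -2).
For λ=-6: (A-λI) row 1 is [9, 9], so an eigenvector is (1, -1).
General solution: c_1e^(-3t)(3,-2) + c_2e^(-6t)(1,-1).

u(t) = 3c_1e^(-3t) + c_2e^(-6t), v(t) = -2c_1e^(-3t) - c_2e^(-6t)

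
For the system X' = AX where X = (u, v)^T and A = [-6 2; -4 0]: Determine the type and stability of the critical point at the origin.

A = [[-6,2],[-4,0]]; det(A-λI) = λ^2 + 6λ + 8.
λ = -4, -2: both negative.

stable node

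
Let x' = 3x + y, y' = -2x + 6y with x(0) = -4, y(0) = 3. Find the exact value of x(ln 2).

A = [[3,1],[-2,6]]; eigenvalues λ = 5, 4.
Eigenvectors: (1,2) for λ=5, (-1,-1) for λ=4.
From the initial condition, c_1 = 7, c_2 = 11.
x(ln 2) = (7)(2^5)(1) + (11)(2^4)(-1) = 48.

48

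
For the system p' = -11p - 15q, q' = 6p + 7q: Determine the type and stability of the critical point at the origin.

stable spiral

A = [[-11,-15],[6,7]]; det(A-λI) = λ^2 + 4λ + 13.
λ = -2 ± 3i: negative real part.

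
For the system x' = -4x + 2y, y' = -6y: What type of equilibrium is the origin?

stable node

A = [[-4,2],[0,-6]]; det(A-λI) = λ^2 + 10λ + 24.
λ = -4, -6: both negative.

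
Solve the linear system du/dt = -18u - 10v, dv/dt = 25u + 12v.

u(t) = -c_1e^(-3t)sin(5t) - c_1e^(-3t)cos(5t) - c_2e^(-3t)sin(5t) + c_2e^(-3t)cos(5t), v(t) = c_1e^(-3t)sin(5t) + 2c_1e^(-3t)cos(5t) + 2c_2e^(-3t)sin(5t) - c_2e^(-3t)cos(5t)

Coefficient matrix A = [[-18, -10], [25, 12]].
Characteristic polynomial det(A - λI) = λ^2 + 6λ + 34 = 0.
Eigenvalues λ = -3 ± 5i (complex conjugate pair).
For λ=-3+5i: an eigenvector is (-1,2) - i(-1,1) = (-1 + i, 2 - i).
A real fundamental pair from Re and Im of e^((-3+5i)t)v: X_1 = e^(-3t)(cos(5t)·(-1,2) + sin(5t)·(-1,1)), X_2 = e^(-3t)(sin(5t)·(-1,2) - cos(5t)·(-1,1)).
General solution: c_1X_1 + c_2X_2.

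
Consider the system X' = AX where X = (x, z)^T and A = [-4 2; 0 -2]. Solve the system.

Coefficient matrix A = [[-4, 2], [0, -2]].
Characteristic polynomial det(A - λI) = λ^2 + 6λ + 8 = 0.
Eigenvalues λ = -2, -4.
For λ=-2: (A-λI) row 1 is [-2, 2], so an eigenvector is (1, 1).
For λ=-4: (A-λI) row 1 is [0, 2], so an eigenvector is (-1, 0).
General solution: c_1e^(-2t)(1,1) + c_2e^(-4t)(-1,0).

x(t) = c_1e^(-2t) - c_2e^(-4t), z(t) = c_1e^(-2t)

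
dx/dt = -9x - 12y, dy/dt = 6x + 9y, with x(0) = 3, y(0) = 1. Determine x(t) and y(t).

x(t) = -5e^(3t) + 8e^(-3t), y(t) = 5e^(3t) - 4e^(-3t)

Coefficient matrix A = [[-9, -12], [6, 9]].
Characteristic polynomial det(A - λI) = λ^2 - 9 = 0.
Eigenvalues λ = -3, 3.
For λ=-3: (A-λI) row 1 is [-6, -12], so an eigenvector is (2, -1).
For λ=3: (A-λI) row 1 is [-12, -12], so an eigenvector is (1, -1).
General solution: K_1e^(-3t)(2,-1) + K_2e^(3t)(1,-1).
Applying x(0)=3, y(0)=1 gives K_1=4, K_2=-5.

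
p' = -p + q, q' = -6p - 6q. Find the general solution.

Coefficient matrix A = [[-1, 1], [-6, -6]].
Characteristic polynomial det(A - λI) = λ^2 + 7λ + 12 = 0.
Eigenvalues λ = -4, -3.
For λ=-4: (A-λI) row 1 is [3, 1], so an eigenvector is (-1, 3).
For λ=-3: (A-λI) row 1 is [2, 1], so an eigenvector is (1, -2).
General solution: C_1e^(-4t)(-1,3) + C_2e^(-3t)(1,-2).

p(t) = -C_1e^(-4t) + C_2e^(-3t), q(t) = 3C_1e^(-4t) - 2C_2e^(-3t)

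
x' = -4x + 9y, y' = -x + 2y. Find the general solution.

x(t) = -3K_1e^(-t) - 3K_2te^(-t) + K_2e^(-t), y(t) = -K_1e^(-t) - K_2te^(-t)

Coefficient matrix A = [[-4, 9], [-1, 2]].
Characteristic polynomial det(A - λI) = λ^2 + 2λ + 1 = 0.
Single eigenvalue λ = -1 with algebraic multiplicity 2.
Eigenvector v = (-3,-1); generalized eigenvector w with (A-λI)w=v is (1,0).
General solution: e^(-t)[K_1·v + K_2·(t·v + w)].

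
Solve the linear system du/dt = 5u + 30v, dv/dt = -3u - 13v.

Coefficient matrix A = [[5, 30], [-3, -13]].
Characteristic polynomial det(A - λI) = λ^2 + 8λ + 25 = 0.
Eigenvalues λ = -4 ± 3i (complex conjugate pair).
For λ=-4+3i: an eigenvector is (-1,0) - i(-3,1) = (-1 + 3i, 0 - i).
A real fundamental pair from Re and Im of e^((-4+3i)t)v: X_1 = e^(-4t)(cos(3t)·(-1,0) + sin(3t)·(-3,1)), X_2 = e^(-4t)(sin(3t)·(-1,0) - cos(3t)·(-3,1)).
General solution: C_1X_1 + C_2X_2.

u(t) = -3C_1e^(-4t)sin(3t) - C_1e^(-4t)cos(3t) - C_2e^(-4t)sin(3t) + 3C_2e^(-4t)cos(3t), v(t) = C_1e^(-4t)sin(3t) - C_2e^(-4t)cos(3t)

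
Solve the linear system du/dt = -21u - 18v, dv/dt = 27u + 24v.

u(t) = K_1e^(-3t) + 2K_2e^(6t), v(t) = -K_1e^(-3t) - 3K_2e^(6t)

Coefficient matrix A = [[-21, -18], [27, 24]].
Characteristic polynomial det(A - λI) = λ^2 - 3λ - 18 = 0.
Eigenvalues λ = -3, 6.
For λ=-3: (A-λI) row 1 is [-18, -18], so an eigenvector is (1, -1).
For λ=6: (A-λI) row 1 is [-27, -18], so an eigenvector is (2, -3).
General solution: K_1e^(-3t)(1,-1) + K_2e^(6t)(2,-3).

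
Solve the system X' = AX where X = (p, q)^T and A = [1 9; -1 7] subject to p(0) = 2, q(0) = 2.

Coefficient matrix A = [[1, 9], [-1, 7]].
Characteristic polynomial det(A - λI) = λ^2 - 8λ + 16 = 0.
Single eigenvalue λ = 4 with algebraic multiplicity 2.
Eigenvector v = (-3,-1); generalized eigenvector w with (A-λI)w=v is (1,0).
General solution: e^(4t)[K_1·v + K_2·(t·v + w)].
Applying p(0)=2, q(0)=2 gives K_1=-2, K_2=-4.

p(t) = 12te^(4t) + 2e^(4t), q(t) = 4te^(4t) + 2e^(4t)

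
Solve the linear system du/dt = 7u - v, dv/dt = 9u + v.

Coefficient matrix A = [[7, -1], [9, 1]].
Characteristic polynomial det(A - λI) = λ^2 - 8λ + 16 = 0.
Single eigenvalue λ = 4 with algebraic multiplicity 2.
Eigenvector v = (1,3); generalized eigenvector w with (A-λI)w=v is (1,2).
General solution: e^(4t)[C_1·v + C_2·(t·v + w)].

u(t) = C_1e^(4t) + C_2te^(4t) + C_2e^(4t), v(t) = 3C_1e^(4t) + 3C_2te^(4t) + 2C_2e^(4t)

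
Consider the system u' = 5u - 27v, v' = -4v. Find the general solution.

u(t) = -3c_1e^(-4t) - c_2e^(5t), v(t) = -c_1e^(-4t)

Coefficient matrix A = [[5, -27], [0, -4]].
Characteristic polynomial det(A - λI) = λ^2 - λ - 20 = 0.
Eigenvalues λ = -4, 5.
For λ=-4: (A-λI) row 1 is [9, -27], so an eigenvector is (-3, -1).
For λ=5: (A-λI) row 1 is [0, -27], so an eigenvector is (-1, 0).
General solution: c_1e^(-4t)(-3,-1) + c_2e^(5t)(-1,0).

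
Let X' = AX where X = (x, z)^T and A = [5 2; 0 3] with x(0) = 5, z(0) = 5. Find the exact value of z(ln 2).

A = [[5,2],[0,3]]; eigenvalues λ = 3, 5.
Eigenvectors: (-1,1) for λ=3, (1,0) for λ=5.
From the initial condition, c_1 = 5, c_2 = 10.
z(ln 2) = (5)(2^3)(1) + (10)(2^5)(0) = 40.

40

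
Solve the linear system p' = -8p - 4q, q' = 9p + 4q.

p(t) = 2c_1e^(-2t) + 2c_2te^(-2t) - c_2e^(-2t), q(t) = -3c_1e^(-2t) - 3c_2te^(-2t) + c_2e^(-2t)

Coefficient matrix A = [[-8, -4], [9, 4]].
Characteristic polynomial det(A - λI) = λ^2 + 4λ + 4 = 0.
Single eigenvalue λ = -2 with algebraic multiplicity 2.
Eigenvector v = (2,-3); generalized eigenvector w with (A-λI)w=v is (-1,1).
General solution: e^(-2t)[c_1·v + c_2·(t·v + w)].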